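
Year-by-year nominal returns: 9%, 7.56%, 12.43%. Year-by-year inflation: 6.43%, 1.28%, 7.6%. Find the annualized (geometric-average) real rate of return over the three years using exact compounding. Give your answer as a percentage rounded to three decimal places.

Nominal growth factor = 1.0900 × 1.0756 × 1.1243 = 1.31813382
Price-level growth factor = 1.0643 × 1.0128 × 1.0760 = 1.15984519
Real growth factor = 1.31813382 / 1.15984519 = 1.13647393
Annualized real rate = 1.13647393^(1/3) − 1 = 4.3566% → 4.357%.

4.357%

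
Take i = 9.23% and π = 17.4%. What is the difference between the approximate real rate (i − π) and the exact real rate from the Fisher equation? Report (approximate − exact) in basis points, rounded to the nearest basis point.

-121 basis points

Approximate: r ≈ 9.230% − 17.400% = -8.1700%
Exact: (1 + 0.0923)/(1 + 0.1740) − 1 = -6.9591%
Error = -8.1700% − (-6.9591%) = -1.2109% → -121 basis points.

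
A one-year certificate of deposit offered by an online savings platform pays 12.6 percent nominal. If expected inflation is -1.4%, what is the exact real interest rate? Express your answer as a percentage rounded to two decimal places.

By the Fisher relation, 1 + r = (1 + i)/(1 + π).
1 + r = 1.12600 / 0.98600 = 1.141988
r = 1.141988 − 1 = 14.1988%, i.e. 14.20%.

14.20%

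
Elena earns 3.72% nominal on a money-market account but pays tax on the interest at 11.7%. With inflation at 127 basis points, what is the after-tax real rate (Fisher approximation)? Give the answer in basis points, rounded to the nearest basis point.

After-tax nominal return = 3.72% × (1 − 0.117) = 3.28476%.
r ≈ 3.28476% − 1.27% → 201 basis points.

201 basis points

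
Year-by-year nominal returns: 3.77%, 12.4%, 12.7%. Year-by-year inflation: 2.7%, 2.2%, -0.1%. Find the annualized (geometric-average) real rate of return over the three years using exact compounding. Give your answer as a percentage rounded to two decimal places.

Nominal growth factor = 1.0377 × 1.1240 × 1.1270 = 1.31450440
Price-level growth factor = 1.0270 × 1.0220 × 0.9990 = 1.04854441
Real growth factor = 1.31450440 / 1.04854441 = 1.25364686
Annualized real rate = 1.25364686^(1/3) − 1 = 7.8264% → 7.83%.

7.83%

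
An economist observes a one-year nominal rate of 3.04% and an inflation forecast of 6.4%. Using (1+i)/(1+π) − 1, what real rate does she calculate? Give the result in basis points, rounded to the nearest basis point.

By the Fisher equation, 1 + r = (1 + i)/(1 + π).
1 + r = 1.03040 / 1.06400 = 0.968421
r = 0.968421 − 1 = -3.1579%, i.e. -316 basis points.

-316 basis points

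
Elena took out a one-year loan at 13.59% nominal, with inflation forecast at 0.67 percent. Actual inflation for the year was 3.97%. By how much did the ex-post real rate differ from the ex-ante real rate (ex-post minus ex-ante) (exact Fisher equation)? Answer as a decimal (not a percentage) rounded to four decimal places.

-0.0358

Ex-ante: (1 + 0.1359)/(1 + 0.0067) − 1 = 12.8340%
Ex-post: (1 + 0.1359)/(1 + 0.0397) − 1 = 9.2527%
Difference (ex-post − ex-ante) = -3.5813% → -0.0358.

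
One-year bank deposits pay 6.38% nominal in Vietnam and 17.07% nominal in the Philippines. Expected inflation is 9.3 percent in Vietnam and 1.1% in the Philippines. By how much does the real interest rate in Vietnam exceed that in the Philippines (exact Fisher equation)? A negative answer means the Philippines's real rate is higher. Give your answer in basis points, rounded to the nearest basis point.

-1847 basis points

Vietnam: (1 + 0.0638)/(1 + 0.0930) − 1 = -2.6715%
The Philippines: (1 + 0.1707)/(1 + 0.0110) − 1 = 15.7962%
Differential = -2.6715% − 15.7962% = -18.4678% → -1847 basis points.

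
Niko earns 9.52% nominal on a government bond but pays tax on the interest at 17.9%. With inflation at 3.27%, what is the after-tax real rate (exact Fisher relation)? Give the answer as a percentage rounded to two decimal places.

4.40%

After-tax nominal return = 9.52% × (1 − 0.179) = 7.81592%.
1 + r = 1.0781592 / 1.03270 = 1.044020
After-tax real rate = 1.044020 − 1 → 4.40%.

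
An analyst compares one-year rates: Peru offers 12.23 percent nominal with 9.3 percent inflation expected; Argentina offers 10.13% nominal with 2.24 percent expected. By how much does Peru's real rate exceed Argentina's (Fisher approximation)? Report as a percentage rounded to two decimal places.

Peru: 12.23% − 9.3% = 2.930%
Argentina: 10.13% − 2.24% = 7.890%
Differential = -4.960% → -4.96%.

-4.96%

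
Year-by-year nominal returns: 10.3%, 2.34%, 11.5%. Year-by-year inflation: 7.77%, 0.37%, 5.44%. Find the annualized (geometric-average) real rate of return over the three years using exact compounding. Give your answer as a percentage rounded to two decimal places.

Nominal growth factor = 1.1030 × 1.0234 × 1.1150 = 1.25862337
Price-level growth factor = 1.0777 × 1.0037 × 1.0544 = 1.14053129
Real growth factor = 1.25862337 / 1.14053129 = 1.10354129
Annualized real rate = 1.10354129^(1/3) − 1 = 3.3387% → 3.34%.

3.34%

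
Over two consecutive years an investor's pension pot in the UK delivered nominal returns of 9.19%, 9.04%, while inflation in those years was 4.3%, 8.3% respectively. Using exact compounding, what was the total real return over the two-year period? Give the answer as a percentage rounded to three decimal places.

Compound the nominal returns: 1.0919 × 1.0904 = 1.190608.
Compound inflation: 1.0430 × 1.0830 = 1.129569.
Deflate: 1.190608 / 1.129569 = 1.054037.
Total real return = 1.054037 − 1 → 5.404%.

5.404%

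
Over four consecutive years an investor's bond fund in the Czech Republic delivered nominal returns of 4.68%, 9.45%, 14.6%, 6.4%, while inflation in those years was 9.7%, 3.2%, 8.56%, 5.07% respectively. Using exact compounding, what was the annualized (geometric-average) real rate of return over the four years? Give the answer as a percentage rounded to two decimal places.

1.99%

Nominal growth factor = 1.0468 × 1.0945 × 1.1460 × 1.0640 = 1.39702998
Price-level growth factor = 1.0970 × 1.0320 × 1.0856 × 1.0507 = 1.29132302
Real growth factor = 1.39702998 / 1.29132302 = 1.08185943
Annualized real rate = 1.08185943^(1/4) − 1 = 1.9865% → 1.99%.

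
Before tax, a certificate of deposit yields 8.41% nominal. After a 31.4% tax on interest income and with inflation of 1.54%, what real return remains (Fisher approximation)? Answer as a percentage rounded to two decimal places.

4.23%

After-tax nominal return = 8.41% × (1 − 0.314) = 5.76926%.
r ≈ 5.76926% − 1.54% → 4.23%.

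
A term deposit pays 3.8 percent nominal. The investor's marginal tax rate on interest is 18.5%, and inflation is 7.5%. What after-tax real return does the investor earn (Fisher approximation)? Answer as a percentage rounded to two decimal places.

-4.40%

After-tax nominal return = 3.8% × (1 − 0.185) = 3.0970%.
r ≈ 3.0970% − 7.5% → -4.40%.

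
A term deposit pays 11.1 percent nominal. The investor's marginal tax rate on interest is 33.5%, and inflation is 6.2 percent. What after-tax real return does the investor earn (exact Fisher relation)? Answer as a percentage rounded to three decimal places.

After-tax nominal return = 11.1% × (1 − 0.335) = 7.3815%.
1 + r = 1.073815 / 1.06200 = 1.0111252
After-tax real rate = 1.0111252 − 1 → 1.113%.

1.113%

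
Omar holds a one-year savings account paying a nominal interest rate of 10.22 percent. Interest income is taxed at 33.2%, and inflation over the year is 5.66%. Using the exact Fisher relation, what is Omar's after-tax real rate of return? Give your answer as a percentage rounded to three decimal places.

After-tax nominal return = 10.22% × (1 − 0.332) = 6.82696%.
1 + r = 1.0682696 / 1.05660 = 1.011044
After-tax real rate = 1.011044 − 1 → 1.104%.

1.104%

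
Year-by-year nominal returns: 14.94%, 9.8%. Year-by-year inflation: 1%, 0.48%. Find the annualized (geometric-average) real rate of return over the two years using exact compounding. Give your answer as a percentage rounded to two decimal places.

Nominal growth factor = 1.1494 × 1.0980 = 1.26204120
Price-level growth factor = 1.0100 × 1.0048 = 1.01484800
Real growth factor = 1.26204120 / 1.01484800 = 1.24357658
Annualized real rate = 1.24357658^(1/2) − 1 = 11.5158% → 11.52%.

11.52%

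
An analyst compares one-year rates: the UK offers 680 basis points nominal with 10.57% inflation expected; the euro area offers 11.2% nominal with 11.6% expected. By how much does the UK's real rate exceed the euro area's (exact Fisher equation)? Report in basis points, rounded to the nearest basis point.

The UK: (1 + 0.0680)/(1 + 0.1057) − 1 = -3.4096%
The euro area: (1 + 0.1120)/(1 + 0.1160) − 1 = -0.3584%
Differential = -3.4096% − (-0.3584%) = -3.0512% → -305 basis points.

-305 basis points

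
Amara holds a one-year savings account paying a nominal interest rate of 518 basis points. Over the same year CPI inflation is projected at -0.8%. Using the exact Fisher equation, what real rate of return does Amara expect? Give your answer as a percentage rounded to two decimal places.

6.03%

By the Fisher equation, 1 + r = (1 + i)/(1 + π).
1 + r = 1.05180 / 0.99200 = 1.060282
r = 1.060282 − 1 = 6.0282%, i.e. 6.03%.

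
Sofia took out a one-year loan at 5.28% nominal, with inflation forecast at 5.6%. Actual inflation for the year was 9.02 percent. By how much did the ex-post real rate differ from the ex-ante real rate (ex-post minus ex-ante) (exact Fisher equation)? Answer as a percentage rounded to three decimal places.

Ex-ante: (1 + 0.0528)/(1 + 0.0560) − 1 = -0.30303%
Ex-post: (1 + 0.0528)/(1 + 0.0902) − 1 = -3.43056%
Difference (ex-post − ex-ante) = -3.12753% → -3.128%.

-3.128%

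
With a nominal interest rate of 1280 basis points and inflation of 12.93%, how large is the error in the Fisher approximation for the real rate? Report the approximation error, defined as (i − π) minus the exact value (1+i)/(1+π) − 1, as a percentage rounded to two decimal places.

-0.01%

Approximate: r ≈ 12.800% − 12.930% = -0.1300%
Exact: (1 + 0.1280)/(1 + 0.1293) − 1 = -0.1151%
Error = -0.1300% − (-0.1151%) = -0.0149% → -0.01%.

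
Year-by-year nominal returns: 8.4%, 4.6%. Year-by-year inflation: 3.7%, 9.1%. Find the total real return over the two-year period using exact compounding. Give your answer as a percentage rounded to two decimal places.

Nominal growth factor = 1.0840 × 1.0460 = 1.133864
Price-level growth factor = 1.0370 × 1.0910 = 1.131367
Real growth factor = 1.133864 / 1.131367 = 1.002207
Total real return = 1.002207 − 1 → 0.22%.

0.22%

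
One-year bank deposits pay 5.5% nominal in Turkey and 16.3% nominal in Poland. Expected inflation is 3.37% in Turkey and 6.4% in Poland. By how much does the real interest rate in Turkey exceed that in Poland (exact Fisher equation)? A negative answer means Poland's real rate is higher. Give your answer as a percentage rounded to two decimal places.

Turkey: (1 + 0.0550)/(1 + 0.0337) − 1 = 2.0606%
Poland: (1 + 0.1630)/(1 + 0.0640) − 1 = 9.3045%
Differential = 2.0606% − 9.3045% = -7.2440% → -7.24%.

-7.24%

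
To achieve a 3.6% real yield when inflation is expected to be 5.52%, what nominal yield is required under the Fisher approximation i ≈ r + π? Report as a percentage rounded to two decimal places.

i ≈ r + π = 3.6% + 5.52% = 9.12%.

9.12%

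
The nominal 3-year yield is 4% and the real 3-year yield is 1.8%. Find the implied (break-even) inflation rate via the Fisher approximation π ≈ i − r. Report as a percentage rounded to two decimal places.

2.20%

π ≈ i − r = 4% − 1.8% → 2.20%.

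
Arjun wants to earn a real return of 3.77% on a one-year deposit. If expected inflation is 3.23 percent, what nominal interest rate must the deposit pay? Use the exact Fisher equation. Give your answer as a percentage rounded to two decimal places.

(1 + i) = (1 + r)(1 + π) = 1.03770 × 1.03230 = 1.07121771
i = 1.07121771 − 1, so the required nominal rate is 7.12%.

7.12%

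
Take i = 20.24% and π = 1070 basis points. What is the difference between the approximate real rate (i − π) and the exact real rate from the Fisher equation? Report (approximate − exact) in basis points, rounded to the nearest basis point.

92 basis points

Approximate: r ≈ 20.240% − 10.700% = 9.5400%
Exact: (1 + 0.2024)/(1 + 0.1070) − 1 = 8.6179%
Error = 9.5400% − 8.6179% = 0.9221% → 92 basis points.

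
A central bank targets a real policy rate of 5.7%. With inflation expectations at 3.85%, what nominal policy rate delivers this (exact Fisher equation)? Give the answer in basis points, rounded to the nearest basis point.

(1 + i) = (1 + r)(1 + π) = 1.05700 × 1.03850 = 1.0976945
i = 1.0976945 − 1, so the required nominal rate is 977 basis points.

977 basis points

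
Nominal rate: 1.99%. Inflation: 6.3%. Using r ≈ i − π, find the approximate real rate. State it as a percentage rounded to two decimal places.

r ≈ i − π = 1.99% − 6.3% = -4.31%.

-4.31%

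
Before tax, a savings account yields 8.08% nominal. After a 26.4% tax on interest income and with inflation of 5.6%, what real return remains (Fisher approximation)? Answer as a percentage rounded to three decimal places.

After-tax nominal return = 8.08% × (1 − 0.264) = 5.94688%.
r ≈ 5.94688% − 5.6% → 0.347%.

0.347%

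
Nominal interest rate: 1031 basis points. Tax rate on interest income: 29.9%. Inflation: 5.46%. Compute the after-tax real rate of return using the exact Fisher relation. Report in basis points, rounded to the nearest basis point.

After-tax nominal return = 10.31% × (1 − 0.299) = 7.22731%.
1 + r = 1.0722731 / 1.05460 = 1.016758
After-tax real rate = 1.016758 − 1 → 168 basis points.

168 basis points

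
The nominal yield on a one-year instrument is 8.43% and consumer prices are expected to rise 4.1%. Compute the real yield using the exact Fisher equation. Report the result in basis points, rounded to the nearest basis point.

1 + r = 1.08430 / 1.04100 = 1.041595
r = 1.041595 − 1 = 4.1595%, i.e. 416 basis points.

416 basis points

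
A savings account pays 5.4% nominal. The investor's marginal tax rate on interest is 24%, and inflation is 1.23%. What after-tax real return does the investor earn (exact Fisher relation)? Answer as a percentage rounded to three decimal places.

After-tax nominal return = 5.4% × (1 − 0.24) = 4.1040%.
1 + r = 1.04104 / 1.01230 = 1.028391
After-tax real rate = 1.028391 − 1 → 2.839%.

2.839%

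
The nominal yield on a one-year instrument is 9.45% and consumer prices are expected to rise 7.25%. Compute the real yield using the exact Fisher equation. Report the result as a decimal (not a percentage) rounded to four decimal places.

By the Fisher equation, 1 + r = (1 + i)/(1 + π).
1 + r = 1.09450 / 1.07250 = 1.020513
r = 1.020513 − 1 = 2.0513%, i.e. 0.0205.

0.0205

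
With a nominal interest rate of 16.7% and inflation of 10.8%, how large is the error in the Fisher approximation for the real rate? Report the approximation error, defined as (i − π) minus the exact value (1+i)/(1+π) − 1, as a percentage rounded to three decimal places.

0.575%

Approximate: r ≈ 16.700% − 10.800% = 5.9000%
Exact: (1 + 0.1670)/(1 + 0.1080) − 1 = 5.3249%
Error = 5.9000% − 5.3249% = 0.5751% → 0.575%.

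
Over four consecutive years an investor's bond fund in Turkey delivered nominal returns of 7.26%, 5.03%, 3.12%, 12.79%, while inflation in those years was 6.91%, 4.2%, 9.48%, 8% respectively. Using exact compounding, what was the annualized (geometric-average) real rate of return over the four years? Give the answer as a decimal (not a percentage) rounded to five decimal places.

-0.00131

Compound the nominal returns: 1.0726 × 1.0503 × 1.0312 × 1.1279 = 1.31028165.
Compound inflation: 1.0691 × 1.0420 × 1.0948 × 1.0800 = 1.31717838.
Deflate: 1.31028165 / 1.31717838 = 0.99476401.
Annualized real rate = 0.99476401^(1/4) − 1 = -0.1312% → -0.00131.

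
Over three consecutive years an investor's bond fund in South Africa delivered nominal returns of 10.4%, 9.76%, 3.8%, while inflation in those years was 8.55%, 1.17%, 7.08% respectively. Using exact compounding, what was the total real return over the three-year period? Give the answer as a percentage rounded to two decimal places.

6.96%

Compound the nominal returns: 1.1040 × 1.0976 × 1.0380 = 1.257797.
Compound inflation: 1.0855 × 1.0117 × 1.0708 = 1.175953.
Deflate: 1.257797 / 1.175953 = 1.069598.
Total real return = 1.069598 − 1 → 6.96%.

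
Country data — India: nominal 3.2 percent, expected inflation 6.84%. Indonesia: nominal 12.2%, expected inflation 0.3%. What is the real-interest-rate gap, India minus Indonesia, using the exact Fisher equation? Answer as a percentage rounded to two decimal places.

India: (1 + 0.0320)/(1 + 0.0684) − 1 = -3.4070%
Indonesia: (1 + 0.1220)/(1 + 0.0030) − 1 = 11.8644%
Differential = -3.4070% − 11.8644% = -15.2714% → -15.27%.

-15.27%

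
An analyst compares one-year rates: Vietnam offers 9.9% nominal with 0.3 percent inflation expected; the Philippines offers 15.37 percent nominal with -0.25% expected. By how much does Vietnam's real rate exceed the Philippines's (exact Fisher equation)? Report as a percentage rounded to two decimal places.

-6.09%

Vietnam: (1 + 0.0990)/(1 + 0.0030) − 1 = 9.5713%
The Philippines: (1 + 0.1537)/(1 − 0.0025) − 1 = 15.6591%
Differential = 9.5713% − 15.6591% = -6.0879% → -6.09%.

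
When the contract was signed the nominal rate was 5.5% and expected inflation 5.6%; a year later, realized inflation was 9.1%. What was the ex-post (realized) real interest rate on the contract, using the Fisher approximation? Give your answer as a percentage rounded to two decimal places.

Ex-post: 5.5% − 9.1% = -3.600%
So the realized real rate is -3.60%.

-3.60%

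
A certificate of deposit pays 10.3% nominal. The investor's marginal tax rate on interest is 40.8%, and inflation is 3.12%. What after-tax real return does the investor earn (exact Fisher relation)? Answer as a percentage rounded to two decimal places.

2.89%

After-tax nominal return = 10.3% × (1 − 0.408) = 6.0976%.
1 + r = 1.060976 / 1.03120 = 1.028875
After-tax real rate = 1.028875 − 1 → 2.89%.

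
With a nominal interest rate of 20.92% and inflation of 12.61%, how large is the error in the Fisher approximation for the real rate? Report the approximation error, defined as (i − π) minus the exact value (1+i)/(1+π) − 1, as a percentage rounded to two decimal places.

Approximate: r ≈ 20.920% − 12.610% = 8.3100%
Exact: (1 + 0.2092)/(1 + 0.1261) − 1 = 7.3795%
Error = 8.3100% − 7.3795% = 0.9305% → 0.93%.

0.93%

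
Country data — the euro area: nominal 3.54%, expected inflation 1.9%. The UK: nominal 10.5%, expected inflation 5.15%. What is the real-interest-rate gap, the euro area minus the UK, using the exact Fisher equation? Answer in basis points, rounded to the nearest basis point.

The euro area: (1 + 0.0354)/(1 + 0.0190) − 1 = 1.6094%
The UK: (1 + 0.1050)/(1 + 0.0515) − 1 = 5.0880%
Differential = 1.6094% − 5.0880% = -3.4785% → -348 basis points.

-348 basis points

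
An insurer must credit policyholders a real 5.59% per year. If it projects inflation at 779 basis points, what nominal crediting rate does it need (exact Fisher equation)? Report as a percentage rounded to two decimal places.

(1 + i) = (1 + r)(1 + π) = 1.05590 × 1.07790 = 1.13815461
i = 1.13815461 − 1, so the required nominal rate is 13.82%.

13.82%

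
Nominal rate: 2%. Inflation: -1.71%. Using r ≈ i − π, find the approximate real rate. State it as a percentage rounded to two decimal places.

r ≈ i − π = 2% − (-1.71%) = 3.71%.

3.71%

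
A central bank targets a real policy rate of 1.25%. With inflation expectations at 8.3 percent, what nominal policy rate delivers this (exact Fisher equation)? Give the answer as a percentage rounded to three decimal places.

(1 + i) = (1 + r)(1 + π) = 1.01250 × 1.08300 = 1.0965375
i = 1.0965375 − 1, so the required nominal rate is 9.654%.

9.654%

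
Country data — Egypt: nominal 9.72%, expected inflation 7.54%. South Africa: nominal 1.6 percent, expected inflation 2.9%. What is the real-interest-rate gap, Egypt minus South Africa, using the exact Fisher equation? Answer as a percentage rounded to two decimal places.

Egypt: (1 + 0.0972)/(1 + 0.0754) − 1 = 2.0272%
South Africa: (1 + 0.0160)/(1 + 0.0290) − 1 = -1.2634%
Differential = 2.0272% − (-1.2634%) = 3.2905% → 3.29%.

3.29%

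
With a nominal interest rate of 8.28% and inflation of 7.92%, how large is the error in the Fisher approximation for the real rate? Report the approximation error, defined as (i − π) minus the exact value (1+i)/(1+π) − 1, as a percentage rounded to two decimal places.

Approximate: r ≈ 8.280% − 7.920% = 0.3600%
Exact: (1 + 0.0828)/(1 + 0.0792) − 1 = 0.3336%
Error = 0.3600% − 0.3336% = 0.0264% → 0.03%.

0.03%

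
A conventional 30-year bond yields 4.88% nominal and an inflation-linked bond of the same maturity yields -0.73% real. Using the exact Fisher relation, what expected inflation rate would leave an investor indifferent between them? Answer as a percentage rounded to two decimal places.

5.65%

(1 + π) = (1 + i)/(1 + r) = 1.04880 / 0.99270 = 1.056513
Break-even inflation = 1.056513 − 1 → 5.65%.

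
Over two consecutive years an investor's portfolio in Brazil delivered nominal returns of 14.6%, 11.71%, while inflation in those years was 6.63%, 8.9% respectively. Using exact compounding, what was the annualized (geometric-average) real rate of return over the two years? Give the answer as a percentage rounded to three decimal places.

4.999%

Nominal growth factor = 1.1460 × 1.1171 = 1.28019660
Price-level growth factor = 1.0663 × 1.0890 = 1.16120070
Real growth factor = 1.28019660 / 1.16120070 = 1.10247660
Annualized real rate = 1.10247660^(1/2) − 1 = 4.9989% → 4.999%.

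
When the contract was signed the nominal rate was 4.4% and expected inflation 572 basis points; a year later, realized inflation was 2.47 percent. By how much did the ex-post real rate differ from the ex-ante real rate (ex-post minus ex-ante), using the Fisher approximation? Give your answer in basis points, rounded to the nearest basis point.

325 basis points

Ex-ante: 4.4% − 5.72% = -1.320%
Ex-post: 4.4% − 2.47% = 1.930%
Difference (ex-post − ex-ante) = 3.2500% → 325 basis points.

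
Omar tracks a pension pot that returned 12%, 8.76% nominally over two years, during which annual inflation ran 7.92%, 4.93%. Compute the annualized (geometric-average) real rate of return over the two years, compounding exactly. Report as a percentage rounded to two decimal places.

Compound the nominal returns: 1.1200 × 1.0876 = 1.21811200.
Compound inflation: 1.0792 × 1.0493 = 1.13240456.
Deflate: 1.21811200 / 1.13240456 = 1.07568624.
Annualized real rate = 1.07568624^(1/2) − 1 = 3.7153% → 3.72%.

3.72%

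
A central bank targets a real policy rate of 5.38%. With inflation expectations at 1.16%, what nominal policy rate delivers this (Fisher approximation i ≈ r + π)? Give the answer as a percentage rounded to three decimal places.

6.540%

i ≈ r + π = 5.38% + 1.16% = 6.540%.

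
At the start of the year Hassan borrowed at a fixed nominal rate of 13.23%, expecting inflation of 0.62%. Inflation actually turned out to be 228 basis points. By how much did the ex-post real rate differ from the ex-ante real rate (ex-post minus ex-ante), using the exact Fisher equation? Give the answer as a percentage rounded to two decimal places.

Ex-ante: (1 + 0.1323)/(1 + 0.0062) − 1 = 12.5323%
Ex-post: (1 + 0.1323)/(1 + 0.0228) − 1 = 10.7059%
Difference (ex-post − ex-ante) = -1.8264% → -1.83%.

-1.83%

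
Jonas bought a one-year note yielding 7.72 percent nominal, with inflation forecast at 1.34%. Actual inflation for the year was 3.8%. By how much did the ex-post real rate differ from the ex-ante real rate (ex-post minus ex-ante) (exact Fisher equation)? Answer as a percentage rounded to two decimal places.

-2.52%

Ex-ante: (1 + 0.0772)/(1 + 0.0134) − 1 = 6.2956%
Ex-post: (1 + 0.0772)/(1 + 0.0380) − 1 = 3.7765%
Difference (ex-post − ex-ante) = -2.5191% → -2.52%.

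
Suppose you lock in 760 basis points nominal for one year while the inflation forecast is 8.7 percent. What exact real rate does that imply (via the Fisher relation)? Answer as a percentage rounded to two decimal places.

By the Fisher relation, 1 + r = (1 + i)/(1 + π).
1 + r = 1.07600 / 1.08700 = 0.989880
r = 0.989880 − 1 = -1.0120%, i.e. -1.01%.

-1.01%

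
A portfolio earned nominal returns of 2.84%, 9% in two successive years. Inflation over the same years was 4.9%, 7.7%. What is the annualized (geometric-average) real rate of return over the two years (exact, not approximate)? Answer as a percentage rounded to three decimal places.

-0.391%

Compound the nominal returns: 1.0284 × 1.0900 = 1.12095600.
Compound inflation: 1.0490 × 1.0770 = 1.12977300.
Deflate: 1.12095600 / 1.12977300 = 0.99219578.
Annualized real rate = 0.99219578^(1/2) − 1 = -0.3910% → -0.391%.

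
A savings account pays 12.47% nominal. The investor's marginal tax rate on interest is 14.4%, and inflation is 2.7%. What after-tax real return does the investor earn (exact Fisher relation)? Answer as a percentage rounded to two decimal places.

After-tax nominal return = 12.47% × (1 − 0.144) = 10.67432%.
1 + r = 1.1067432 / 1.02700 = 1.077647
After-tax real rate = 1.077647 − 1 → 7.76%.

7.76%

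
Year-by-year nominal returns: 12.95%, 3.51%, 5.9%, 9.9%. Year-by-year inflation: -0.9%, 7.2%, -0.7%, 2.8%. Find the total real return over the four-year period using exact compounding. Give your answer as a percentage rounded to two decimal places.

Nominal growth factor = 1.1295 × 1.0351 × 1.0590 × 1.0990 = 1.360699
Price-level growth factor = 0.9910 × 1.0720 × 0.9930 × 1.0280 = 1.084453
Real growth factor = 1.360699 / 1.084453 = 1.254733
Total real return = 1.254733 − 1 → 25.47%.

25.47%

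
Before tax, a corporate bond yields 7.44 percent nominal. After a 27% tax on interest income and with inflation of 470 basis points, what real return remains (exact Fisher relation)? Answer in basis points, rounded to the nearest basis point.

After-tax nominal return = 7.44% × (1 − 0.27) = 5.4312%.
1 + r = 1.054312 / 1.04700 = 1.006984
After-tax real rate = 1.006984 − 1 → 70 basis points.

70 basis points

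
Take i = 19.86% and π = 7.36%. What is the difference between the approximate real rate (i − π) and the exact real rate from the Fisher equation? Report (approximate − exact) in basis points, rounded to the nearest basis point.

Approximate: r ≈ 19.860% − 7.360% = 12.5000%
Exact: (1 + 0.1986)/(1 + 0.0736) − 1 = 11.6431%
Error = 12.5000% − 11.6431% = 0.8569% → 86 basis points.

86 basis points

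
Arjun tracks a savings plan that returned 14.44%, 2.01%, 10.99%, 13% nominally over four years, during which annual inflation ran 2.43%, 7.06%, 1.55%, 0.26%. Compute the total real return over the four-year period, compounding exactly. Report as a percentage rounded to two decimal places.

31.14%

Nominal growth factor = 1.1444 × 1.0201 × 1.1099 × 1.1300 = 1.464141
Price-level growth factor = 1.0243 × 1.0706 × 1.0155 × 1.0026 = 1.116509
Real growth factor = 1.464141 / 1.116509 = 1.311357
Total real return = 1.311357 − 1 → 31.14%.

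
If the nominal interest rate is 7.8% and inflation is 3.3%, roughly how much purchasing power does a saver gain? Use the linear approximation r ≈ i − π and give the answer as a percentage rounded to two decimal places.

r ≈ i − π = 7.8% − 3.3% = 4.50%.

4.50%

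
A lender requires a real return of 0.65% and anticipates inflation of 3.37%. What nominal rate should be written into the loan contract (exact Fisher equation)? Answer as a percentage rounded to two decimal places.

4.04%

(1 + i) = (1 + r)(1 + π) = 1.00650 × 1.03370 = 1.04041905
i = 1.04041905 − 1, so the required nominal rate is 4.04%.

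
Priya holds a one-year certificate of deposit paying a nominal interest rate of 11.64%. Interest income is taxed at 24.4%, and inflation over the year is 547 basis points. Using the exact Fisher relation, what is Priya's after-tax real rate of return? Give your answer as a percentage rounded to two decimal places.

After-tax nominal return = 11.64% × (1 − 0.244) = 8.79984%.
1 + r = 1.0879984 / 1.05470 = 1.031571
After-tax real rate = 1.031571 − 1 → 3.16%.

3.16%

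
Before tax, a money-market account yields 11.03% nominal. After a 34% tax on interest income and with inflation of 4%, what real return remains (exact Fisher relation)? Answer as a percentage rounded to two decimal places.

After-tax nominal return = 11.03% × (1 − 0.34) = 7.2798%.
1 + r = 1.072798 / 1.04000 = 1.031537
After-tax real rate = 1.031537 − 1 → 3.15%.

3.15%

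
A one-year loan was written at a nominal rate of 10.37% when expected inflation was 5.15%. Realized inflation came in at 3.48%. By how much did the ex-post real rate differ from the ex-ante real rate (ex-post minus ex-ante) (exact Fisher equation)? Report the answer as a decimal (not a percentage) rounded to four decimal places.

Ex-ante: (1 + 0.1037)/(1 + 0.0515) − 1 = 4.9643%
Ex-post: (1 + 0.1037)/(1 + 0.0348) − 1 = 6.6583%
Difference (ex-post − ex-ante) = 1.6940% → 0.0169.

0.0169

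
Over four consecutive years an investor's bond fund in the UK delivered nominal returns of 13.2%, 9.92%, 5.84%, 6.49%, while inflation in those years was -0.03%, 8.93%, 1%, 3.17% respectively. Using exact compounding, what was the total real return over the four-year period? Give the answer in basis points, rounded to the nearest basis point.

2359 basis points

Compound the nominal returns: 1.1320 × 1.0992 × 1.0584 × 1.0649 = 1.402432.
Compound inflation: 0.9997 × 1.0893 × 1.0100 × 1.0317 = 1.134729.
Deflate: 1.402432 / 1.134729 = 1.235918.
Total real return = 1.235918 − 1 → 2359 basis points.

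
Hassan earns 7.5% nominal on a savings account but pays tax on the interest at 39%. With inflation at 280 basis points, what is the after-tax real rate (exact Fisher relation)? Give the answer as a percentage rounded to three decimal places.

After-tax nominal return = 7.5% × (1 − 0.39) = 4.5750%.
1 + r = 1.04575 / 1.02800 = 1.017267
After-tax real rate = 1.017267 − 1 → 1.727%.

1.727%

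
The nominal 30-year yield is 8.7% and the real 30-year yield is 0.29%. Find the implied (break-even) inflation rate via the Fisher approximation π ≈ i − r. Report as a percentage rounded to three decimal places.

8.410%

π ≈ i − r = 8.7% − 0.29% → 8.410%.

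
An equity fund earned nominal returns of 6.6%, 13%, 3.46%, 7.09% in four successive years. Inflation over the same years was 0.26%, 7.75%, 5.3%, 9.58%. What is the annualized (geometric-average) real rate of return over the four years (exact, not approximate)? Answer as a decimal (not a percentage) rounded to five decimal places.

0.01722

Nominal growth factor = 1.0660 × 1.1300 × 1.0346 × 1.0709 = 1.33461819
Price-level growth factor = 1.0026 × 1.0775 × 1.0530 × 1.0958 = 1.24653549
Real growth factor = 1.33461819 / 1.24653549 = 1.07066201
Annualized real rate = 1.07066201^(1/4) − 1 = 1.7216% → 0.01722.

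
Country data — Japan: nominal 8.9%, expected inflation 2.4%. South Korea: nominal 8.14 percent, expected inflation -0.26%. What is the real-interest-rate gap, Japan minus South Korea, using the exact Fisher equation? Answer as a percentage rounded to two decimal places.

-2.07%

Japan: (1 + 0.0890)/(1 + 0.0240) − 1 = 6.3477%
South Korea: (1 + 0.0814)/(1 − 0.0026) − 1 = 8.4219%
Differential = 6.3477% − 8.4219% = -2.0742% → -2.07%.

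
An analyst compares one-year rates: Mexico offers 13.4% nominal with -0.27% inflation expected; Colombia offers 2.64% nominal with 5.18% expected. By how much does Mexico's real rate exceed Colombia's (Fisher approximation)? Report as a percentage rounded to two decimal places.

Mexico: 13.4% − (-0.27%) = 13.670%
Colombia: 2.64% − 5.18% = -2.540%
Differential = 16.210% → 16.21%.

16.21%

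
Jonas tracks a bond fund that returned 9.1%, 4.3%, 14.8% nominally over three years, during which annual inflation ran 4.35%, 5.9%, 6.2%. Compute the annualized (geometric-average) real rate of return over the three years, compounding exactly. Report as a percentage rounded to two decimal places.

Compound the nominal returns: 1.0910 × 1.0430 × 1.1480 = 1.30632412.
Compound inflation: 1.0435 × 1.0590 × 1.0620 = 1.17358062.
Deflate: 1.30632412 / 1.17358062 = 1.11310983.
Annualized real rate = 1.11310983^(1/3) − 1 = 3.6365% → 3.64%.

3.64%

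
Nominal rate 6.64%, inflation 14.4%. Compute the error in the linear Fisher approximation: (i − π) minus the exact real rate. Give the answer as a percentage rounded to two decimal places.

Approximate: r ≈ 6.640% − 14.400% = -7.7600%
Exact: (1 + 0.0664)/(1 + 0.1440) − 1 = -6.7832%
Error = -7.7600% − (-6.7832%) = -0.9768% → -0.98%.

-0.98%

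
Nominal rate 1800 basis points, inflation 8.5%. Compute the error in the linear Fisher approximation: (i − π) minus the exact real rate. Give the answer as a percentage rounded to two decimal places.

Approximate: r ≈ 18.000% − 8.500% = 9.5000%
Exact: (1 + 0.1800)/(1 + 0.0850) − 1 = 8.7558%
Error = 9.5000% − 8.7558% = 0.7442% → 0.74%.

0.74%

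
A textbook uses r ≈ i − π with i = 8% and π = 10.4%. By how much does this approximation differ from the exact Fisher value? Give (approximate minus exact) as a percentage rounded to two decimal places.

Approximate: r ≈ 8.000% − 10.400% = -2.4000%
Exact: (1 + 0.0800)/(1 + 0.1040) − 1 = -2.1739%
Error = -2.4000% − (-2.1739%) = -0.2261% → -0.23%.

-0.23%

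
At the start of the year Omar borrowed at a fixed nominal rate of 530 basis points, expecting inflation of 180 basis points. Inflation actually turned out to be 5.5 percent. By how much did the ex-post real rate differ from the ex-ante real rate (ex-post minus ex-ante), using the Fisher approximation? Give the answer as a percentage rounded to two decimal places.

Ex-ante: 5.3% − 1.8% = 3.500%
Ex-post: 5.3% − 5.5% = -0.200%
Difference (ex-post − ex-ante) = -3.7000% → -3.70%.

-3.70%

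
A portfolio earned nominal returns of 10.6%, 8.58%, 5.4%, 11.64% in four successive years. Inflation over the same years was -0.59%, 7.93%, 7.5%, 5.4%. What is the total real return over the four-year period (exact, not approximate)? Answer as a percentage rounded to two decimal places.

16.24%

Nominal growth factor = 1.1060 × 1.0858 × 1.0540 × 1.1164 = 1.413076
Price-level growth factor = 0.9941 × 1.0793 × 1.0750 × 1.0540 = 1.215686
Real growth factor = 1.413076 / 1.215686 = 1.162369
Total real return = 1.162369 − 1 → 16.24%.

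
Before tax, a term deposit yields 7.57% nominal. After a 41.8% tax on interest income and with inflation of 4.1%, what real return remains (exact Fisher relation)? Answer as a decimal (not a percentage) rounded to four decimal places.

0.0029

After-tax nominal return = 7.57% × (1 − 0.418) = 4.40574%.
1 + r = 1.0440574 / 1.04100 = 1.002937
After-tax real rate = 1.002937 − 1 → 0.0029.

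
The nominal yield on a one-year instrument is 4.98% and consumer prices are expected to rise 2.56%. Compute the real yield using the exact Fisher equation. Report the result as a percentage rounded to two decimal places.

2.36%

1 + r = 1.04980 / 1.02560 = 1.023596
r = 1.023596 − 1 = 2.3596%, i.e. 2.36%.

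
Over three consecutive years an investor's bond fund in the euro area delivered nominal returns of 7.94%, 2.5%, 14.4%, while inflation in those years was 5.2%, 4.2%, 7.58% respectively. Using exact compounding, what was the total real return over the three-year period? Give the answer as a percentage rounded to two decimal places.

7.33%

Nominal growth factor = 1.0794 × 1.0250 × 1.1440 = 1.265704
Price-level growth factor = 1.0520 × 1.0420 × 1.0758 = 1.179275
Real growth factor = 1.265704 / 1.179275 = 1.073291
Total real return = 1.073291 − 1 → 7.33%.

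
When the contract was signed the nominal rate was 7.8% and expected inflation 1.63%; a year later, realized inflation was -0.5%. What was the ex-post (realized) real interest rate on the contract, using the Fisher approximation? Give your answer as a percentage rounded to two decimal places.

Ex-post: 7.8% − (-0.5%) = 8.300%
So the realized real rate is 8.30%.

8.30%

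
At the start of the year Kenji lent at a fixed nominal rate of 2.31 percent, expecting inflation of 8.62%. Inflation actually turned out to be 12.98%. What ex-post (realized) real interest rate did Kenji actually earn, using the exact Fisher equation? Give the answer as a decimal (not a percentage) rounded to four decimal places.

-0.0944

Ex-post: (1 + 0.0231)/(1 + 0.1298) − 1 = -9.4441%
So the realized real rate is -0.0944.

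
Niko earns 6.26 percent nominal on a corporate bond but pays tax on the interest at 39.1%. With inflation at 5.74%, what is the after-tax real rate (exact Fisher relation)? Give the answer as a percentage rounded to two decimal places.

-1.82%

After-tax nominal return = 6.26% × (1 − 0.391) = 3.81234%.
1 + r = 1.0381234 / 1.05740 = 0.981770
After-tax real rate = 0.981770 − 1 → -1.82%.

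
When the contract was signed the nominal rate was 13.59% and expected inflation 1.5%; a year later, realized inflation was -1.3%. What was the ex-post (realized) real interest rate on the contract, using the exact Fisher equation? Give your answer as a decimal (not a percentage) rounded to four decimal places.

0.1509

Ex-post: (1 + 0.1359)/(1 − 0.0130) − 1 = 15.0861%
So the realized real rate is 0.1509.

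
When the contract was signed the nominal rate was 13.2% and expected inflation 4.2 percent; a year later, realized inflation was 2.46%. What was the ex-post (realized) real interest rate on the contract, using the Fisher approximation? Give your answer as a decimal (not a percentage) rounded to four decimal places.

Ex-post: 13.2% − 2.46% = 10.740%
So the realized real rate is 0.1074.

0.1074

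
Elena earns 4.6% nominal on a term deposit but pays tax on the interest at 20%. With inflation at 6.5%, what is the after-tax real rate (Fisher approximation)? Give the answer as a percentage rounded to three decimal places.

After-tax nominal return = 4.6% × (1 − 0.2) = 3.6800%.
r ≈ 3.6800% − 6.5% → -2.820%.

-2.820%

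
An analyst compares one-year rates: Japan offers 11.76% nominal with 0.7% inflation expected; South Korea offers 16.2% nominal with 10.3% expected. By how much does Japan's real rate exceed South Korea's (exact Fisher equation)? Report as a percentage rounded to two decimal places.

5.63%

Japan: (1 + 0.1176)/(1 + 0.0070) − 1 = 10.9831%
South Korea: (1 + 0.1620)/(1 + 0.1030) − 1 = 5.3490%
Differential = 10.9831% − 5.3490% = 5.6341% → 5.63%.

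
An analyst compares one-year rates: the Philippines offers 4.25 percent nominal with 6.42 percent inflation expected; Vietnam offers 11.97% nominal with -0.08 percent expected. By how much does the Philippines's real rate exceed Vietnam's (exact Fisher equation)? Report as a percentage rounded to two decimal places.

The Philippines: (1 + 0.0425)/(1 + 0.0642) − 1 = -2.0391%
Vietnam: (1 + 0.1197)/(1 − 0.0008) − 1 = 12.0596%
Differential = -2.0391% − 12.0596% = -14.0987% → -14.10%.

-14.10%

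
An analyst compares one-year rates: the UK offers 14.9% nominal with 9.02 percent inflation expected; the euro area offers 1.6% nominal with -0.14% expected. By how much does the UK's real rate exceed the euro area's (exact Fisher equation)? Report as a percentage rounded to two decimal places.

3.65%

The UK: (1 + 0.1490)/(1 + 0.0902) − 1 = 5.3935%
The euro area: (1 + 0.0160)/(1 − 0.0014) − 1 = 1.7424%
Differential = 5.3935% − 1.7424% = 3.6511% → 3.65%.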